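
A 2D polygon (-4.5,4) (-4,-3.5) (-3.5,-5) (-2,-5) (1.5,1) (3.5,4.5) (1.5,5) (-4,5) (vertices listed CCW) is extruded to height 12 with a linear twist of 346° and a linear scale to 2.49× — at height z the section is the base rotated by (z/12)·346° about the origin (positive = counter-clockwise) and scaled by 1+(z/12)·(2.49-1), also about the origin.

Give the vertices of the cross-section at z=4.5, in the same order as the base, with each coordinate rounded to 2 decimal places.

t = z/height = 4.5/12 = 0.375
s = 1 + (scale-1)·z/height = 1 + (2.49-1)·4.5/12 = 1.558750
θ = twist·z/height = 346°·4.5/12 = 129.7500° = 2.264565 rad
cos θ = -0.639439, sin θ = 0.768842 (intermediates below are computed at full precision and shown rounded to 5 d.p.)
v1: (-4.5,4) → rotate → (-0.19789,-6.01754) → ×s → (-0.30846,-9.37985) → (-0.31,-9.38)
v2: (-4,-3.5) → rotate → (5.24870,-0.83733) → ×s → (8.18141,-1.30519) → (8.18,-1.31)
v3: (-3.5,-5) → rotate → (6.08225,0.50625) → ×s → (9.48070,0.78912) → (9.48,0.79)
v4: (-2,-5) → rotate → (5.12309,1.65951) → ×s → (7.98561,2.58676) → (7.99,2.59)
v5: (1.5,1) → rotate → (-1.72800,0.51382) → ×s → (-2.69352,0.80092) → (-2.69,0.80)
v6: (3.5,4.5) → rotate → (-5.69782,-0.18653) → ×s → (-8.88148,-0.29075) → (-8.88,-0.29)
v7: (1.5,5) → rotate → (-4.80337,-2.04393) → ×s → (-7.48725,-3.18598) → (-7.49,-3.19)
v8: (-4,5) → rotate → (-1.28645,-6.27256) → ×s → (-2.00526,-9.77736) → (-2.01,-9.78)

Cross-section at z=4.5: (-0.31,-9.38) (8.18,-1.31) (9.48,0.79) (7.99,2.59) (-2.69,0.80) (-8.88,-0.29) (-7.49,-3.19) (-2.01,-9.78)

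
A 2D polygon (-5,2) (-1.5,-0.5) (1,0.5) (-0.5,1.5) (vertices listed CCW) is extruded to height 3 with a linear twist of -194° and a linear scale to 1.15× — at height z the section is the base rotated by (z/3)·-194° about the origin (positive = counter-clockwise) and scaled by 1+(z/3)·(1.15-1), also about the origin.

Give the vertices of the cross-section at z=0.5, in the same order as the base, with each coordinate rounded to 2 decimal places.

Cross-section at z=0.5: (-3.23,4.47) (-1.57,0.39) (1.14,-0.12) (0.39,1.57)

t = z/height = 0.5/3 = 0.166667
s = 1 + (scale-1)·z/height = 1 + (1.15-1)·0.5/3 = 1.025000
θ = twist·z/height = -194°·0.5/3 = -32.3333° = -0.564323 rad
cos θ = 0.844951, sin θ = -0.534844 (intermediates below are computed at full precision and shown rounded to 5 d.p.)
v1: (-5,2) → rotate → (-3.15507,4.36412) → ×s → (-3.23394,4.47322) → (-3.23,4.47)
v2: (-1.5,-0.5) → rotate → (-1.53485,0.37979) → ×s → (-1.57322,0.38929) → (-1.57,0.39)
v3: (1,0.5) → rotate → (1.11237,-0.11237) → ×s → (1.14018,-0.11518) → (1.14,-0.12)
v4: (-0.5,1.5) → rotate → (0.37979,1.53485) → ×s → (0.38929,1.57322) → (0.39,1.57)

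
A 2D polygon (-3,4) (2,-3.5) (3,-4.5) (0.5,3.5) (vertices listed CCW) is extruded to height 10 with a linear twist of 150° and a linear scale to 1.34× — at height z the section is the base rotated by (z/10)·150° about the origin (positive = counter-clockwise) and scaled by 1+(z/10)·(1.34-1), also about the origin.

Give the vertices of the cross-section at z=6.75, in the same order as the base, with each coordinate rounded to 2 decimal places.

t = z/height = 6.75/10 = 0.675
s = 1 + (scale-1)·z/height = 1 + (1.34-1)·6.75/10 = 1.229500
θ = twist·z/height = 150°·6.75/10 = 101.2500° = 1.767146 rad
cos θ = -0.195090, sin θ = 0.980785 (intermediates below are computed at full precision and shown rounded to 5 d.p.)
v1: (-3,4) → rotate → (-3.33787,-3.72272) → ×s → (-4.10391,-4.57708) → (-4.10,-4.58)
v2: (2,-3.5) → rotate → (3.04257,2.64439) → ×s → (3.74084,3.25127) → (3.74,3.25)
v3: (3,-4.5) → rotate → (3.82826,3.82026) → ×s → (4.70685,4.69701) → (4.71,4.70)
v4: (0.5,3.5) → rotate → (-3.53029,-0.19242) → ×s → (-4.34050,-0.23658) → (-4.34,-0.24)

Cross-section at z=6.75: (-4.10,-4.58) (3.74,3.25) (4.71,4.70) (-4.34,-0.24)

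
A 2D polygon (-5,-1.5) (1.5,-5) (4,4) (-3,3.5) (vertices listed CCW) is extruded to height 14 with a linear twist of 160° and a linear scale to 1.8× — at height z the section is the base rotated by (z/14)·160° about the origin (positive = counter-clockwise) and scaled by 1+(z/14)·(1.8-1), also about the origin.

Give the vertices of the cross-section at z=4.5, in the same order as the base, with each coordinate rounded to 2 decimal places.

Cross-section at z=4.5: (-2.44,-6.09) (6.09,-2.44) (-0.80,7.07) (-5.79,-0.21)

t = z/height = 4.5/14 = 0.321429
s = 1 + (scale-1)·z/height = 1 + (1.8-1)·4.5/14 = 1.257143
θ = twist·z/height = 160°·4.5/14 = 51.4286° = 0.897598 rad
cos θ = 0.623490, sin θ = 0.781831 (intermediates below are computed at full precision and shown rounded to 5 d.p.)
v1: (-5,-1.5) → rotate → (-1.94470,-4.84439) → ×s → (-2.44477,-6.09009) → (-2.44,-6.09)
v2: (1.5,-5) → rotate → (4.84439,-1.94470) → ×s → (6.09009,-2.44477) → (6.09,-2.44)
v3: (4,4) → rotate → (-0.63337,5.62129) → ×s → (-0.79623,7.06676) → (-0.80,7.07)
v4: (-3,3.5) → rotate → (-4.60688,-0.16328) → ×s → (-5.79151,-0.20527) → (-5.79,-0.21)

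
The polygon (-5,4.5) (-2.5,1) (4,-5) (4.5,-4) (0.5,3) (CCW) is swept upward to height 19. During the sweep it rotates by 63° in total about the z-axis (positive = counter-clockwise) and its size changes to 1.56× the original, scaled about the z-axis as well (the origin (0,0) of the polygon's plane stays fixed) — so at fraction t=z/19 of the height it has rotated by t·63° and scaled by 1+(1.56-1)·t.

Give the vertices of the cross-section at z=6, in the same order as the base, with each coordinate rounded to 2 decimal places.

t = z/height = 6/19 = 0.315789
s = 1 + (scale-1)·z/height = 1 + (1.56-1)·6/19 = 1.176842
θ = twist·z/height = 63°·6/19 = 19.8947° = 0.347229 rad
cos θ = 0.940319, sin θ = 0.340293 (intermediates below are computed at full precision and shown rounded to 5 d.p.)
v1: (-5,4.5) → rotate → (-6.23292,2.52997) → ×s → (-7.33516,2.97738) → (-7.34,2.98)
v2: (-2.5,1) → rotate → (-2.69109,0.08959) → ×s → (-3.16699,0.10543) → (-3.17,0.11)
v3: (4,-5) → rotate → (5.46274,-3.34042) → ×s → (6.42879,-3.93115) → (6.43,-3.93)
v4: (4.5,-4) → rotate → (5.59261,-2.22996) → ×s → (6.58162,-2.62431) → (6.58,-2.62)
v5: (0.5,3) → rotate → (-0.55072,2.99110) → ×s → (-0.64811,3.52006) → (-0.65,3.52)

Cross-section at z=6: (-7.34,2.98) (-3.17,0.11) (6.43,-3.93) (6.58,-2.62) (-0.65,3.52)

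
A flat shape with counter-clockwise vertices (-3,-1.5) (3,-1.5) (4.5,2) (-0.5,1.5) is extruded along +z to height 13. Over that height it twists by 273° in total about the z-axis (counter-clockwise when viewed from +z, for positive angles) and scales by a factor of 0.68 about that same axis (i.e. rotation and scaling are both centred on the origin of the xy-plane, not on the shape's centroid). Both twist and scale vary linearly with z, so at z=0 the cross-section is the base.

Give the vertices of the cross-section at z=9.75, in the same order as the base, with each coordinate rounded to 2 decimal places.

t = z/height = 9.75/13 = 0.75
s = 1 + (scale-1)·z/height = 1 + (0.68-1)·9.75/13 = 0.760000
θ = twist·z/height = 273°·9.75/13 = 204.7500° = 3.573562 rad
cos θ = -0.908143, sin θ = -0.418660 (intermediates below are computed at full precision and shown rounded to 5 d.p.)
v1: (-3,-1.5) → rotate → (2.09644,2.61819) → ×s → (1.59329,1.98983) → (1.59,1.99)
v2: (3,-1.5) → rotate → (-3.35242,0.10624) → ×s → (-2.54784,0.08074) → (-2.55,0.08)
v3: (4.5,2) → rotate → (-3.24932,-3.70026) → ×s → (-2.46949,-2.81219) → (-2.47,-2.81)
v4: (-0.5,1.5) → rotate → (1.08206,-1.15288) → ×s → (0.82237,-0.87619) → (0.82,-0.88)

Cross-section at z=9.75: (1.59,1.99) (-2.55,0.08) (-2.47,-2.81) (0.82,-0.88)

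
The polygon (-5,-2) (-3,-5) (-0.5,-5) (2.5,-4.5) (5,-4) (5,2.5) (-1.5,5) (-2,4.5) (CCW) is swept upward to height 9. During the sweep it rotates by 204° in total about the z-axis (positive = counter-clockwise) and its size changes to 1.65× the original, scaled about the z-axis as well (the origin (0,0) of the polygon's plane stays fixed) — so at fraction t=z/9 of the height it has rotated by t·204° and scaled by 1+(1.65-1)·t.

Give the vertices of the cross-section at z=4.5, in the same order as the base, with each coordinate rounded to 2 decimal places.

Cross-section at z=4.5: (3.97,-5.93) (7.31,-2.51) (6.62,0.73) (5.14,4.48) (3.81,7.58) (-4.62,5.79) (-6.07,-3.32) (-5.28,-3.83)

t = z/height = 4.5/9 = 0.5
s = 1 + (scale-1)·z/height = 1 + (1.65-1)·4.5/9 = 1.325000
θ = twist·z/height = 204°·4.5/9 = 102.0000° = 1.780236 rad
cos θ = -0.207912, sin θ = 0.978148 (intermediates below are computed at full precision and shown rounded to 5 d.p.)
v1: (-5,-2) → rotate → (2.99585,-4.47491) → ×s → (3.96951,-5.92926) → (3.97,-5.93)
v2: (-3,-5) → rotate → (5.51447,-1.89488) → ×s → (7.30668,-2.51072) → (7.31,-2.51)
v3: (-0.5,-5) → rotate → (4.99469,0.55048) → ×s → (6.61797,0.72939) → (6.62,0.73)
v4: (2.5,-4.5) → rotate → (3.88188,3.38097) → ×s → (5.14350,4.47979) → (5.14,4.48)
v5: (5,-4) → rotate → (2.87303,5.72238) → ×s → (3.80677,7.58216) → (3.81,7.58)
v6: (5,2.5) → rotate → (-3.48493,4.37096) → ×s → (-4.61753,5.79152) → (-4.62,5.79)
v7: (-1.5,5) → rotate → (-4.57887,-2.50678) → ×s → (-6.06700,-3.32148) → (-6.07,-3.32)
v8: (-2,4.5) → rotate → (-3.98584,-2.89190) → ×s → (-5.28124,-3.83176) → (-5.28,-3.83)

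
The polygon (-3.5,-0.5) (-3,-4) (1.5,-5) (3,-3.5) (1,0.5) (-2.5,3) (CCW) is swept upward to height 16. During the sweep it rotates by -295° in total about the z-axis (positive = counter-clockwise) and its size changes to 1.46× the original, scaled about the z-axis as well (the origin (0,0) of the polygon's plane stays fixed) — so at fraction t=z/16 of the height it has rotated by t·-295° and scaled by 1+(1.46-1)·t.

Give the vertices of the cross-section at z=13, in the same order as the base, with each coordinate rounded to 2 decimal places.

t = z/height = 13/16 = 0.8125
s = 1 + (scale-1)·z/height = 1 + (1.46-1)·13/16 = 1.373750
θ = twist·z/height = -295°·13/16 = -239.6875° = -4.183336 rad
cos θ = -0.504716, sin θ = 0.863285 (intermediates below are computed at full precision and shown rounded to 5 d.p.)
v1: (-3.5,-0.5) → rotate → (2.19815,-2.76914) → ×s → (3.01971,-3.80411) → (3.02,-3.80)
v2: (-3,-4) → rotate → (4.96729,-0.57099) → ×s → (6.82381,-0.78440) → (6.82,-0.78)
v3: (1.5,-5) → rotate → (3.55935,3.81851) → ×s → (4.88966,5.24568) → (4.89,5.25)
v4: (3,-3.5) → rotate → (1.50735,4.35636) → ×s → (2.07072,5.98455) → (2.07,5.98)
v5: (1,0.5) → rotate → (-0.93636,0.61093) → ×s → (-1.28632,0.83926) → (-1.29,0.84)
v6: (-2.5,3) → rotate → (-1.32807,-3.67236) → ×s → (-1.82443,-5.04491) → (-1.82,-5.04)

Cross-section at z=13: (3.02,-3.80) (6.82,-0.78) (4.89,5.25) (2.07,5.98) (-1.29,0.84) (-1.82,-5.04)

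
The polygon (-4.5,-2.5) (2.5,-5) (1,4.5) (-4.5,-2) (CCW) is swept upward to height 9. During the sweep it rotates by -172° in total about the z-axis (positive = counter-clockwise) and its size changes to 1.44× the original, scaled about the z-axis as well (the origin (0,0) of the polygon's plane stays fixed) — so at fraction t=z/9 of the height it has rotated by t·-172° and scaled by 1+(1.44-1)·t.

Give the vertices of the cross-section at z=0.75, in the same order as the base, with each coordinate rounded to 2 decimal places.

Cross-section at z=0.75: (-5.16,-1.36) (1.23,-5.66) (2.16,4.26) (-5.03,-0.85)

t = z/height = 0.75/9 = 0.0833333
s = 1 + (scale-1)·z/height = 1 + (1.44-1)·0.75/9 = 1.036667
θ = twist·z/height = -172°·0.75/9 = -14.3333° = -0.250164 rad
cos θ = 0.968872, sin θ = -0.247563 (intermediates below are computed at full precision and shown rounded to 5 d.p.)
v1: (-4.5,-2.5) → rotate → (-4.97883,-1.30815) → ×s → (-5.16139,-1.35611) → (-5.16,-1.36)
v2: (2.5,-5) → rotate → (1.18437,-5.46327) → ×s → (1.22779,-5.66359) → (1.23,-5.66)
v3: (1,4.5) → rotate → (2.08290,4.11236) → ×s → (2.15928,4.26315) → (2.16,4.26)
v4: (-4.5,-2) → rotate → (-4.85505,-0.82371) → ×s → (-5.03307,-0.85391) → (-5.03,-0.85)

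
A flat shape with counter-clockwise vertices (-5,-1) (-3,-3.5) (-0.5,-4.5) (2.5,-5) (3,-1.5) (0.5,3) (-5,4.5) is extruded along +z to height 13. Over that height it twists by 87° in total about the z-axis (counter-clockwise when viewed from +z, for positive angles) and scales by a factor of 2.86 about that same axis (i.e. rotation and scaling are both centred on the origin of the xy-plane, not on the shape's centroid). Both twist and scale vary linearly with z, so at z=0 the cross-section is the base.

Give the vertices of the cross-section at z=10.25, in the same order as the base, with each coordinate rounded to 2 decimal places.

Cross-section at z=10.25: (-2.20,-12.38) (5.34,-10.04) (9.88,-5.20) (13.73,1.24) (6.15,5.54) (-6.44,3.85) (-14.83,-7.43)

t = z/height = 10.25/13 = 0.788462
s = 1 + (scale-1)·z/height = 1 + (2.86-1)·10.25/13 = 2.466538
θ = twist·z/height = 87°·10.25/13 = 68.5962° = 1.197229 rad
cos θ = 0.364939, sin θ = 0.931031 (intermediates below are computed at full precision and shown rounded to 5 d.p.)
v1: (-5,-1) → rotate → (-0.89367,-5.02010) → ×s → (-2.20426,-12.38226) → (-2.20,-12.38)
v2: (-3,-3.5) → rotate → (2.16379,-4.07038) → ×s → (5.33708,-10.03975) → (5.34,-10.04)
v3: (-0.5,-4.5) → rotate → (4.00717,-2.10774) → ×s → (9.88384,-5.19883) → (9.88,-5.20)
v4: (2.5,-5) → rotate → (5.56750,0.50288) → ×s → (13.73246,1.24038) → (13.73,1.24)
v5: (3,-1.5) → rotate → (2.49136,2.24569) → ×s → (6.14505,5.53907) → (6.15,5.54)
v6: (0.5,3) → rotate → (-2.61062,1.56033) → ×s → (-6.43921,3.84862) → (-6.44,3.85)
v7: (-5,4.5) → rotate → (-6.01434,-3.01293) → ×s → (-14.83459,-7.43151) → (-14.83,-7.43)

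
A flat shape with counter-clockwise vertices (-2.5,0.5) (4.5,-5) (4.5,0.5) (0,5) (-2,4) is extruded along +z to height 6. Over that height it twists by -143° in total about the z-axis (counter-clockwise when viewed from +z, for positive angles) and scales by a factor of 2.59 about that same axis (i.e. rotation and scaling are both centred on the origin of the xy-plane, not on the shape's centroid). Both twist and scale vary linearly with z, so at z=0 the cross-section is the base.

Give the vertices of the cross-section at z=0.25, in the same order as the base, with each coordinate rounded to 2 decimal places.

Cross-section at z=0.25: (-2.60,0.81) (4.22,-5.80) (4.83,0.03) (0.55,5.30) (-1.68,4.46)

t = z/height = 0.25/6 = 0.0416667
s = 1 + (scale-1)·z/height = 1 + (2.59-1)·0.25/6 = 1.066250
θ = twist·z/height = -143°·0.25/6 = -5.9583° = -0.103993 rad
cos θ = 0.994598, sin θ = -0.103805 (intermediates below are computed at full precision and shown rounded to 5 d.p.)
v1: (-2.5,0.5) → rotate → (-2.43459,0.75681) → ×s → (-2.59588,0.80695) → (-2.60,0.81)
v2: (4.5,-5) → rotate → (3.95666,-5.44011) → ×s → (4.21879,-5.80052) → (4.22,-5.80)
v3: (4.5,0.5) → rotate → (4.52759,0.03018) → ×s → (4.82754,0.03217) → (4.83,0.03)
v4: (0,5) → rotate → (0.51903,4.97299) → ×s → (0.55341,5.30245) → (0.55,5.30)
v5: (-2,4) → rotate → (-1.57397,4.18600) → ×s → (-1.67825,4.46332) → (-1.68,4.46)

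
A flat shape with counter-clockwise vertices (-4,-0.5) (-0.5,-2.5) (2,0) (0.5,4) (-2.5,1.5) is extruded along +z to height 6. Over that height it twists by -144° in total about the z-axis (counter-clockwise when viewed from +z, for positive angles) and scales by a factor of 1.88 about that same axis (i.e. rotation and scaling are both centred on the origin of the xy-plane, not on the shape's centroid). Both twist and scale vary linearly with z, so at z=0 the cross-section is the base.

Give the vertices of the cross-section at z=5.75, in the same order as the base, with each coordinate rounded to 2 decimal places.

t = z/height = 5.75/6 = 0.958333
s = 1 + (scale-1)·z/height = 1 + (1.88-1)·5.75/6 = 1.843333
θ = twist·z/height = -144°·5.75/6 = -138.0000° = -2.408554 rad
cos θ = -0.743145, sin θ = -0.669131 (intermediates below are computed at full precision and shown rounded to 5 d.p.)
v1: (-4,-0.5) → rotate → (2.63801,3.04809) → ×s → (4.86274,5.61865) → (4.86,5.62)
v2: (-0.5,-2.5) → rotate → (-1.30125,2.19243) → ×s → (-2.39865,4.04137) → (-2.40,4.04)
v3: (2,0) → rotate → (-1.48629,-1.33826) → ×s → (-2.73973,-2.46686) → (-2.74,-2.47)
v4: (0.5,4) → rotate → (2.30495,-3.30714) → ×s → (4.24879,-6.09617) → (4.25,-6.10)
v5: (-2.5,1.5) → rotate → (2.86156,0.55811) → ×s → (5.27481,1.02878) → (5.27,1.03)

Cross-section at z=5.75: (4.86,5.62) (-2.40,4.04) (-2.74,-2.47) (4.25,-6.10) (5.27,1.03)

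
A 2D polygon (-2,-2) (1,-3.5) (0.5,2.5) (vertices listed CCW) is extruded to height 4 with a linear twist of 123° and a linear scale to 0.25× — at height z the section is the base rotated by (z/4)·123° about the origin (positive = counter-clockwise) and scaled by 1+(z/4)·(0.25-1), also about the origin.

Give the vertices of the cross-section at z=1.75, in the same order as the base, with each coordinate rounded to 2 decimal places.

Cross-section at z=1.75: (0.29,-1.88) (2.29,-0.85) (-1.16,1.26)

t = z/height = 1.75/4 = 0.4375
s = 1 + (scale-1)·z/height = 1 + (0.25-1)·1.75/4 = 0.671875
θ = twist·z/height = 123°·1.75/4 = 53.8125° = 0.939205 rad
cos θ = 0.590430, sin θ = 0.807089 (intermediates below are computed at full precision and shown rounded to 5 d.p.)
v1: (-2,-2) → rotate → (0.43332,-2.79504) → ×s → (0.29114,-1.87792) → (0.29,-1.88)
v2: (1,-3.5) → rotate → (3.41524,-1.25941) → ×s → (2.29462,-0.84617) → (2.29,-0.85)
v3: (0.5,2.5) → rotate → (-1.72251,1.87962) → ×s → (-1.15731,1.26287) → (-1.16,1.26)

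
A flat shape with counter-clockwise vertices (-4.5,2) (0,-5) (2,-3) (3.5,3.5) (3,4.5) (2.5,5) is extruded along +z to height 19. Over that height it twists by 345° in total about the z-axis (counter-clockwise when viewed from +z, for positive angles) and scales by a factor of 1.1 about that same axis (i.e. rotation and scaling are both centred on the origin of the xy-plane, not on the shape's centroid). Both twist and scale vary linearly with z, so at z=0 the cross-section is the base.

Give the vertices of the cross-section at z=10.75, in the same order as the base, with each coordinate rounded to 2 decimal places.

t = z/height = 10.75/19 = 0.565789
s = 1 + (scale-1)·z/height = 1 + (1.1-1)·10.75/19 = 1.056579
θ = twist·z/height = 345°·10.75/19 = 195.1974° = 3.406837 rad
cos θ = -0.965029, sin θ = -0.262145 (intermediates below are computed at full precision and shown rounded to 5 d.p.)
v1: (-4.5,2) → rotate → (4.86692,-0.75041) → ×s → (5.14228,-0.79286) → (5.14,-0.79)
v2: (0,-5) → rotate → (-1.31072,4.82514) → ×s → (-1.38488,5.09814) → (-1.38,5.10)
v3: (2,-3) → rotate → (-2.71649,2.37080) → ×s → (-2.87019,2.50493) → (-2.87,2.50)
v4: (3.5,3.5) → rotate → (-2.46009,-4.29511) → ×s → (-2.59928,-4.53812) → (-2.60,-4.54)
v5: (3,4.5) → rotate → (-1.71543,-5.12906) → ×s → (-1.81249,-5.41926) → (-1.81,-5.42)
v6: (2.5,5) → rotate → (-1.10185,-5.48050) → ×s → (-1.16419,-5.79059) → (-1.16,-5.79)

Cross-section at z=10.75: (5.14,-0.79) (-1.38,5.10) (-2.87,2.50) (-2.60,-4.54) (-1.81,-5.42) (-1.16,-5.79)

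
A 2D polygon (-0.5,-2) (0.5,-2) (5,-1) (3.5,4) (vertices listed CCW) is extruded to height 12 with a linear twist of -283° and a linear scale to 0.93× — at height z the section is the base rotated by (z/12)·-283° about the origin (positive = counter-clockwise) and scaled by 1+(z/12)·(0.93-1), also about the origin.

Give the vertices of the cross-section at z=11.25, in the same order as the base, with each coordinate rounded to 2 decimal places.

Cross-section at z=11.25: (1.90,-0.31) (1.82,0.62) (0.55,4.73) (-3.99,2.95)

t = z/height = 11.25/12 = 0.9375
s = 1 + (scale-1)·z/height = 1 + (0.93-1)·11.25/12 = 0.934375
θ = twist·z/height = -283°·11.25/12 = -265.3125° = -4.630577 rad
cos θ = -0.081721, sin θ = 0.996655 (intermediates below are computed at full precision and shown rounded to 5 d.p.)
v1: (-0.5,-2) → rotate → (2.03417,-0.33489) → ×s → (1.90068,-0.31291) → (1.90,-0.31)
v2: (0.5,-2) → rotate → (1.95245,0.66177) → ×s → (1.82432,0.61834) → (1.82,0.62)
v3: (5,-1) → rotate → (0.58805,5.06500) → ×s → (0.54946,4.73261) → (0.55,4.73)
v4: (3.5,4) → rotate → (-4.27264,3.16141) → ×s → (-3.99225,2.95394) → (-3.99,2.95)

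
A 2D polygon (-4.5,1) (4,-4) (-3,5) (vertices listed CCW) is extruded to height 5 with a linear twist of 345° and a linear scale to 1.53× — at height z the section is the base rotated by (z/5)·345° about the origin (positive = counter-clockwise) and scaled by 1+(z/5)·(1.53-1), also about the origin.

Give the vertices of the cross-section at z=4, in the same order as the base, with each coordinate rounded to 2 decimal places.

t = z/height = 4/5 = 0.8
s = 1 + (scale-1)·z/height = 1 + (1.53-1)·4/5 = 1.424000
θ = twist·z/height = 345°·4/5 = 276.0000° = 4.817109 rad
cos θ = 0.104528, sin θ = -0.994522 (intermediates below are computed at full precision and shown rounded to 5 d.p.)
v1: (-4.5,1) → rotate → (0.52414,4.57988) → ×s → (0.74638,6.52174) → (0.75,6.52)
v2: (4,-4) → rotate → (-3.55997,-4.39620) → ×s → (-5.06940,-6.26019) → (-5.07,-6.26)
v3: (-3,5) → rotate → (4.65902,3.50621) → ×s → (6.63445,4.99284) → (6.63,4.99)

Cross-section at z=4: (0.75,6.52) (-5.07,-6.26) (6.63,4.99)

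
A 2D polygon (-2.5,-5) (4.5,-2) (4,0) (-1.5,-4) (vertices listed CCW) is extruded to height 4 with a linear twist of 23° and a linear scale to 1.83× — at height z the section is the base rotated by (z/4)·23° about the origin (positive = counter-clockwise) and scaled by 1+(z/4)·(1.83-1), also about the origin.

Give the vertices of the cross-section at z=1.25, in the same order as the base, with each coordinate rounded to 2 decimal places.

t = z/height = 1.25/4 = 0.3125
s = 1 + (scale-1)·z/height = 1 + (1.83-1)·1.25/4 = 1.259375
θ = twist·z/height = 23°·1.25/4 = 7.1875° = 0.125446 rad
cos θ = 0.992142, sin θ = 0.125117 (intermediates below are computed at full precision and shown rounded to 5 d.p.)
v1: (-2.5,-5) → rotate → (-1.85477,-5.27350) → ×s → (-2.33585,-6.64132) → (-2.34,-6.64)
v2: (4.5,-2) → rotate → (4.71487,-1.42126) → ×s → (5.93779,-1.78990) → (5.94,-1.79)
v3: (4,0) → rotate → (3.96857,0.50047) → ×s → (4.99792,0.63028) → (5.00,0.63)
v4: (-1.5,-4) → rotate → (-0.98775,-4.15624) → ×s → (-1.24394,-5.23427) → (-1.24,-5.23)

Cross-section at z=1.25: (-2.34,-6.64) (5.94,-1.79) (5.00,0.63) (-1.24,-5.23)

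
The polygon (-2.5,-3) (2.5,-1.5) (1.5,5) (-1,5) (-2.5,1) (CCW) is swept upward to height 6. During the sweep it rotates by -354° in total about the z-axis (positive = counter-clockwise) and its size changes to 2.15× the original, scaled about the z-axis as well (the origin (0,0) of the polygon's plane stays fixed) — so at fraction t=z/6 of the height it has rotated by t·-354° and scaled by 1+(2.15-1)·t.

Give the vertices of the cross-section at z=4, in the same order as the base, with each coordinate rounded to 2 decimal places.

Cross-section at z=4: (6.86,-0.70) (-0.27,5.14) (-8.81,-2.74) (-6.34,-6.40) (1.01,-4.65)

t = z/height = 4/6 = 0.666667
s = 1 + (scale-1)·z/height = 1 + (2.15-1)·4/6 = 1.766667
θ = twist·z/height = -354°·4/6 = -236.0000° = -4.118977 rad
cos θ = -0.559193, sin θ = 0.829038 (intermediates below are computed at full precision and shown rounded to 5 d.p.)
v1: (-2.5,-3) → rotate → (3.88509,-0.39502) → ×s → (6.86367,-0.69786) → (6.86,-0.70)
v2: (2.5,-1.5) → rotate → (-0.15443,2.91138) → ×s → (-0.27282,5.14344) → (-0.27,5.14)
v3: (1.5,5) → rotate → (-4.98398,-1.55241) → ×s → (-8.80503,-2.74259) → (-8.81,-2.74)
v4: (-1,5) → rotate → (-3.58599,-3.62500) → ×s → (-6.33526,-6.40417) → (-6.34,-6.40)
v5: (-2.5,1) → rotate → (0.56894,-2.63179) → ×s → (1.00514,-4.64949) → (1.01,-4.65)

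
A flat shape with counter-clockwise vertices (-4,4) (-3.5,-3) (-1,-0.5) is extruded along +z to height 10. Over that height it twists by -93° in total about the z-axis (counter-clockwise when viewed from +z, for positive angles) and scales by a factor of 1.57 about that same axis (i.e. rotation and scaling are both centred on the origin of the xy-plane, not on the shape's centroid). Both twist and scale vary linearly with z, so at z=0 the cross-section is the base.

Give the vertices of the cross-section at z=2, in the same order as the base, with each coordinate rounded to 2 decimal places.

t = z/height = 2/10 = 0.2
s = 1 + (scale-1)·z/height = 1 + (1.57-1)·2/10 = 1.114000
θ = twist·z/height = -93°·2/10 = -18.6000° = -0.324631 rad
cos θ = 0.947768, sin θ = -0.318959 (intermediates below are computed at full precision and shown rounded to 5 d.p.)
v1: (-4,4) → rotate → (-2.51524,5.06691) → ×s → (-2.80197,5.64454) → (-2.80,5.64)
v2: (-3.5,-3) → rotate → (-4.27407,-1.72695) → ×s → (-4.76131,-1.92382) → (-4.76,-1.92)
v3: (-1,-0.5) → rotate → (-1.10725,-0.15492) → ×s → (-1.23347,-0.17259) → (-1.23,-0.17)

Cross-section at z=2: (-2.80,5.64) (-4.76,-1.92) (-1.23,-0.17)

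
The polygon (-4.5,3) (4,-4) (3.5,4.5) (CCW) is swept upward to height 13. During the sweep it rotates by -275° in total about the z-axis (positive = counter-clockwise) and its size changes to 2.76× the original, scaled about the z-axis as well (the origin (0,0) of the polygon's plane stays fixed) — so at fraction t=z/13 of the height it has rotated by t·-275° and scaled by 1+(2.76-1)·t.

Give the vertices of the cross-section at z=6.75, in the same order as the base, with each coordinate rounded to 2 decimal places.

t = z/height = 6.75/13 = 0.519231
s = 1 + (scale-1)·z/height = 1 + (2.76-1)·6.75/13 = 1.913846
θ = twist·z/height = -275°·6.75/13 = -142.7885° = -2.492129 rad
cos θ = -0.796408, sin θ = -0.604760 (intermediates below are computed at full precision and shown rounded to 5 d.p.)
v1: (-4.5,3) → rotate → (5.39812,0.33219) → ×s → (10.33116,0.63577) → (10.33,0.64)
v2: (4,-4) → rotate → (-5.60467,0.76659) → ×s → (-10.72648,1.46714) → (-10.73,1.47)
v3: (3.5,4.5) → rotate → (-0.06601,-5.70049) → ×s → (-0.12633,-10.90987) → (-0.13,-10.91)

Cross-section at z=6.75: (10.33,0.64) (-10.73,1.47) (-0.13,-10.91)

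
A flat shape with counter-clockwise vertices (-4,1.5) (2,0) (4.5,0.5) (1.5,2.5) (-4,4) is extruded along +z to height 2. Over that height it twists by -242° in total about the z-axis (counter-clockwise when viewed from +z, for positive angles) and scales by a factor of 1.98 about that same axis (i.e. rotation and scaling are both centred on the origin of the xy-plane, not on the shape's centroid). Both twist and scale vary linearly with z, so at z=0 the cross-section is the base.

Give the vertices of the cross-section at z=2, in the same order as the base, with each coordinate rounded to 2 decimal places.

Cross-section at z=2: (1.10,-8.39) (-1.86,3.50) (-5.06,7.40) (-5.76,0.30) (-3.27,-10.71)

t = z/height = 2/2 = 1
s = 1 + (scale-1)·z/height = 1 + (1.98-1)·2/2 = 1.980000
θ = twist·z/height = -242°·2/2 = -242.0000° = -4.223697 rad
cos θ = -0.469472, sin θ = 0.882948 (intermediates below are computed at full precision and shown rounded to 5 d.p.)
v1: (-4,1.5) → rotate → (0.55346,-4.23600) → ×s → (1.09586,-8.38728) → (1.10,-8.39)
v2: (2,0) → rotate → (-0.93894,1.76590) → ×s → (-1.85911,3.49647) → (-1.86,3.50)
v3: (4.5,0.5) → rotate → (-2.55410,3.73853) → ×s → (-5.05711,7.40229) → (-5.06,7.40)
v4: (1.5,2.5) → rotate → (-2.91158,0.15074) → ×s → (-5.76492,0.29847) → (-5.76,0.30)
v5: (-4,4) → rotate → (-1.65390,-5.40968) → ×s → (-3.27473,-10.71116) → (-3.27,-10.71)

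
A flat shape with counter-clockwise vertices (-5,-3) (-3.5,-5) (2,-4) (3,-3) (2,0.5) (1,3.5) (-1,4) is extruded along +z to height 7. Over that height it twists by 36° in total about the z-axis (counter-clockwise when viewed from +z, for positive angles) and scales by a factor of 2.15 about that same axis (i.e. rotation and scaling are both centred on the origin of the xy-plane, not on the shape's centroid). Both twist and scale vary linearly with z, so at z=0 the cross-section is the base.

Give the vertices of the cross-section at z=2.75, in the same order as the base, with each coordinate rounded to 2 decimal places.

t = z/height = 2.75/7 = 0.392857
s = 1 + (scale-1)·z/height = 1 + (2.15-1)·2.75/7 = 1.451786
θ = twist·z/height = 36°·2.75/7 = 14.1429° = 0.246839 rad
cos θ = 0.969690, sin θ = 0.244340 (intermediates below are computed at full precision and shown rounded to 5 d.p.)
v1: (-5,-3) → rotate → (-4.11543,-4.13077) → ×s → (-5.97472,-5.99699) → (-5.97,-6.00)
v2: (-3.5,-5) → rotate → (-2.17221,-5.70364) → ×s → (-3.15359,-8.28046) → (-3.15,-8.28)
v3: (2,-4) → rotate → (2.91674,-3.39008) → ×s → (4.23448,-4.92167) → (4.23,-4.92)
v4: (3,-3) → rotate → (3.64209,-2.17605) → ×s → (5.28753,-3.15915) → (5.29,-3.16)
v5: (2,0.5) → rotate → (1.81721,0.97353) → ×s → (2.63820,1.41335) → (2.64,1.41)
v6: (1,3.5) → rotate → (0.11450,3.63825) → ×s → (0.16623,5.28196) → (0.17,5.28)
v7: (-1,4) → rotate → (-1.94705,3.63442) → ×s → (-2.82670,5.27640) → (-2.83,5.28)

Cross-section at z=2.75: (-5.97,-6.00) (-3.15,-8.28) (4.23,-4.92) (5.29,-3.16) (2.64,1.41) (0.17,5.28) (-2.83,5.28)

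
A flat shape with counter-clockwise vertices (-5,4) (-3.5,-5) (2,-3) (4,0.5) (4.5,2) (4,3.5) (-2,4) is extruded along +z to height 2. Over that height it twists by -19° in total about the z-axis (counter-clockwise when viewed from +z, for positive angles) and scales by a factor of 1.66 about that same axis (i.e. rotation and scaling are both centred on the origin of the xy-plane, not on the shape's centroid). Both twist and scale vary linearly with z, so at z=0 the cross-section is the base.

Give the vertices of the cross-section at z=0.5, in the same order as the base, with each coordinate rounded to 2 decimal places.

Cross-section at z=0.5: (-5.42,5.13) (-4.55,-5.47) (2.03,-3.68) (4.69,0.19) (5.42,1.89) (4.98,3.68) (-1.94,4.84)

t = z/height = 0.5/2 = 0.25
s = 1 + (scale-1)·z/height = 1 + (1.66-1)·0.5/2 = 1.165000
θ = twist·z/height = -19°·0.5/2 = -4.7500° = -0.082903 rad
cos θ = 0.996566, sin θ = -0.082808 (intermediates below are computed at full precision and shown rounded to 5 d.p.)
v1: (-5,4) → rotate → (-4.65159,4.40030) → ×s → (-5.41911,5.12635) → (-5.42,5.13)
v2: (-3.5,-5) → rotate → (-3.90202,-4.69300) → ×s → (-4.54585,-5.46734) → (-4.55,-5.47)
v3: (2,-3) → rotate → (1.74471,-3.15531) → ×s → (2.03258,-3.67594) → (2.03,-3.68)
v4: (4,0.5) → rotate → (4.02767,0.16705) → ×s → (4.69223,0.19461) → (4.69,0.19)
v5: (4.5,2) → rotate → (4.65016,1.62049) → ×s → (5.41744,1.88788) → (5.42,1.89)
v6: (4,3.5) → rotate → (4.27609,3.15675) → ×s → (4.98165,3.67761) → (4.98,3.68)
v7: (-2,4) → rotate → (-1.66190,4.15188) → ×s → (-1.93611,4.83694) → (-1.94,4.84)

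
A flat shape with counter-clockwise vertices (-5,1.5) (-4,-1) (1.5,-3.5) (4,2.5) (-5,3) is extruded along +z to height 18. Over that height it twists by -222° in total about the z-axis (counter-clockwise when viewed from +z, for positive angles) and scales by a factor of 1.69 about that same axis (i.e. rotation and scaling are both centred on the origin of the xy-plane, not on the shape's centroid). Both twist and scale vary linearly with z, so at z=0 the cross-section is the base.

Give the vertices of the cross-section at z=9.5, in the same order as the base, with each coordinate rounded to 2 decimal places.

Cross-section at z=9.5: (4.93,5.13) (1.28,5.48) (-5.18,0.36) (0.54,-6.41) (6.76,4.20)

t = z/height = 9.5/18 = 0.527778
s = 1 + (scale-1)·z/height = 1 + (1.69-1)·9.5/18 = 1.364167
θ = twist·z/height = -222°·9.5/18 = -117.1667° = -2.044944 rad
cos θ = -0.456580, sin θ = -0.889682 (intermediates below are computed at full precision and shown rounded to 5 d.p.)
v1: (-5,1.5) → rotate → (3.61743,3.76354) → ×s → (4.93477,5.13410) → (4.93,5.13)
v2: (-4,-1) → rotate → (0.93664,4.01531) → ×s → (1.27773,5.47755) → (1.28,5.48)
v3: (1.5,-3.5) → rotate → (-3.79876,0.26351) → ×s → (-5.18214,0.35947) → (-5.18,0.36)
v4: (4,2.5) → rotate → (0.39788,-4.70018) → ×s → (0.54278,-6.41183) → (0.54,-6.41)
v5: (-5,3) → rotate → (4.95195,3.07867) → ×s → (6.75528,4.19982) → (6.76,4.20)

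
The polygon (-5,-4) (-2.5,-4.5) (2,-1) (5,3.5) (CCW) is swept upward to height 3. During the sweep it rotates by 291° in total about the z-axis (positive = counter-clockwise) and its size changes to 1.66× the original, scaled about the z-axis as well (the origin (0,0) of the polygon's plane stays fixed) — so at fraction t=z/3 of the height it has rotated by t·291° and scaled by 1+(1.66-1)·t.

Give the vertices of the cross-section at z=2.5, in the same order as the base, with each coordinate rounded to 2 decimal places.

t = z/height = 2.5/3 = 0.833333
s = 1 + (scale-1)·z/height = 1 + (1.66-1)·2.5/3 = 1.550000
θ = twist·z/height = 291°·2.5/3 = 242.5000° = 4.232423 rad
cos θ = -0.461749, sin θ = -0.887011 (intermediates below are computed at full precision and shown rounded to 5 d.p.)
v1: (-5,-4) → rotate → (-1.23930,6.28205) → ×s → (-1.92092,9.73718) → (-1.92,9.74)
v2: (-2.5,-4.5) → rotate → (-2.83718,4.29540) → ×s → (-4.39762,6.65786) → (-4.40,6.66)
v3: (2,-1) → rotate → (-1.81051,-1.31227) → ×s → (-2.80629,-2.03402) → (-2.81,-2.03)
v4: (5,3.5) → rotate → (0.79579,-6.05117) → ×s → (1.23348,-9.37932) → (1.23,-9.38)

Cross-section at z=2.5: (-1.92,9.74) (-4.40,6.66) (-2.81,-2.03) (1.23,-9.38)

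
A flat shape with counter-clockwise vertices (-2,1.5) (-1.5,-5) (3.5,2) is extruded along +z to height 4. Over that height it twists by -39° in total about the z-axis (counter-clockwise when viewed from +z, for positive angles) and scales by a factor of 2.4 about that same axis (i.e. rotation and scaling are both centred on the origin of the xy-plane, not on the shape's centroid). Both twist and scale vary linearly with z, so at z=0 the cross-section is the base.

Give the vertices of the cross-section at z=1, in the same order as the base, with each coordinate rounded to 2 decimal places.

Cross-section at z=1: (-2.32,2.45) (-3.14,-6.31) (5.11,1.86)

t = z/height = 1/4 = 0.25
s = 1 + (scale-1)·z/height = 1 + (2.4-1)·1/4 = 1.350000
θ = twist·z/height = -39°·1/4 = -9.7500° = -0.170170 rad
cos θ = 0.985556, sin θ = -0.169350 (intermediates below are computed at full precision and shown rounded to 5 d.p.)
v1: (-2,1.5) → rotate → (-1.71709,1.81703) → ×s → (-2.31807,2.45299) → (-2.32,2.45)
v2: (-1.5,-5) → rotate → (-2.32508,-4.67376) → ×s → (-3.13886,-6.30957) → (-3.14,-6.31)
v3: (3.5,2) → rotate → (3.78815,1.37839) → ×s → (5.11400,1.86082) → (5.11,1.86)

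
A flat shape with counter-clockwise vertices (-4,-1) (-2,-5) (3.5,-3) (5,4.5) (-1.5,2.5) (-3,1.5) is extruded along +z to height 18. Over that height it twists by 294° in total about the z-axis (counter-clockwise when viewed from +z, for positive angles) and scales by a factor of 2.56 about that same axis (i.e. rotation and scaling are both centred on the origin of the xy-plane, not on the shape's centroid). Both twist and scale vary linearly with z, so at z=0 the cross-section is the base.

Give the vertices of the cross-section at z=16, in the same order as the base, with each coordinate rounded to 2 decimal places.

Cross-section at z=16: (-0.92,9.80) (-11.08,6.52) (-8.34,-7.18) (8.82,-13.42) (6.44,2.64) (4.62,6.54)

t = z/height = 16/18 = 0.888889
s = 1 + (scale-1)·z/height = 1 + (2.56-1)·16/18 = 2.386667
θ = twist·z/height = 294°·16/18 = 261.3333° = 4.561127 rad
cos θ = -0.150686, sin θ = -0.988582 (intermediates below are computed at full precision and shown rounded to 5 d.p.)
v1: (-4,-1) → rotate → (-0.38584,4.10501) → ×s → (-0.92087,9.79730) → (-0.92,9.80)
v2: (-2,-5) → rotate → (-4.64154,2.73059) → ×s → (-11.07780,6.51701) → (-11.08,6.52)
v3: (3.5,-3) → rotate → (-3.49315,-3.00798) → ×s → (-8.33697,-7.17904) → (-8.34,-7.18)
v4: (5,4.5) → rotate → (3.69519,-5.62099) → ×s → (8.81918,-13.41544) → (8.82,-13.42)
v5: (-1.5,2.5) → rotate → (2.69748,1.10616) → ×s → (6.43799,2.64003) → (6.44,2.64)
v6: (-3,1.5) → rotate → (1.93493,2.73972) → ×s → (4.61803,6.53879) → (4.62,6.54)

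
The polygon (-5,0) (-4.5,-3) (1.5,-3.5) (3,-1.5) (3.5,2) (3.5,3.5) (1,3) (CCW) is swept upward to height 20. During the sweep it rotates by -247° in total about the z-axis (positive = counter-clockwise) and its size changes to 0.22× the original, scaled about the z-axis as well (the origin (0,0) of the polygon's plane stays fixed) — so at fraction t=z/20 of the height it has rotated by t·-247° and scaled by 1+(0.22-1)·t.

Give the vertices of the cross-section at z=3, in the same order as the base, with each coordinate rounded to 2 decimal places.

t = z/height = 3/20 = 0.15
s = 1 + (scale-1)·z/height = 1 + (0.22-1)·3/20 = 0.883000
θ = twist·z/height = -247°·3/20 = -37.0500° = -0.646644 rad
cos θ = 0.798110, sin θ = -0.602512 (intermediates below are computed at full precision and shown rounded to 5 d.p.)
v1: (-5,0) → rotate → (-3.99055,3.01256) → ×s → (-3.52366,2.66009) → (-3.52,2.66)
v2: (-4.5,-3) → rotate → (-5.39903,0.31697) → ×s → (-4.76734,0.27989) → (-4.77,0.28)
v3: (1.5,-3.5) → rotate → (-0.91163,-3.69715) → ×s → (-0.80497,-3.26459) → (-0.80,-3.26)
v4: (3,-1.5) → rotate → (1.49056,-3.00470) → ×s → (1.31617,-2.65315) → (1.32,-2.65)
v5: (3.5,2) → rotate → (3.99841,-0.51257) → ×s → (3.53059,-0.45260) → (3.53,-0.45)
v6: (3.5,3.5) → rotate → (4.90218,0.68459) → ×s → (4.32862,0.60450) → (4.33,0.60)
v7: (1,3) → rotate → (2.60565,1.79182) → ×s → (2.30078,1.58218) → (2.30,1.58)

Cross-section at z=3: (-3.52,2.66) (-4.77,0.28) (-0.80,-3.26) (1.32,-2.65) (3.53,-0.45) (4.33,0.60) (2.30,1.58)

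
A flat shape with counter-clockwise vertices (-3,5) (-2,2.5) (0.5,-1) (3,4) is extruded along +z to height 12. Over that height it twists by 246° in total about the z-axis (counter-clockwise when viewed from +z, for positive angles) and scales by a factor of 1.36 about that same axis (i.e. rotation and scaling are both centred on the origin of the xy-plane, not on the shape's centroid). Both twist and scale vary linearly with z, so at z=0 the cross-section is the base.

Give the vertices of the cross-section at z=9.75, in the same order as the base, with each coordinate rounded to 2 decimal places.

t = z/height = 9.75/12 = 0.8125
s = 1 + (scale-1)·z/height = 1 + (1.36-1)·9.75/12 = 1.292500
θ = twist·z/height = 246°·9.75/12 = 199.8750° = 3.488477 rad
cos θ = -0.940437, sin θ = -0.339969 (intermediates below are computed at full precision and shown rounded to 5 d.p.)
v1: (-3,5) → rotate → (4.52116,-3.68228) → ×s → (5.84359,-4.75934) → (5.84,-4.76)
v2: (-2,2.5) → rotate → (2.73080,-1.67115) → ×s → (3.52955,-2.15997) → (3.53,-2.16)
v3: (0.5,-1) → rotate → (-0.81019,0.77045) → ×s → (-1.04717,0.99581) → (-1.05,1.00)
v4: (3,4) → rotate → (-1.46143,-4.78165) → ×s → (-1.88890,-6.18029) → (-1.89,-6.18)

Cross-section at z=9.75: (5.84,-4.76) (3.53,-2.16) (-1.05,1.00) (-1.89,-6.18)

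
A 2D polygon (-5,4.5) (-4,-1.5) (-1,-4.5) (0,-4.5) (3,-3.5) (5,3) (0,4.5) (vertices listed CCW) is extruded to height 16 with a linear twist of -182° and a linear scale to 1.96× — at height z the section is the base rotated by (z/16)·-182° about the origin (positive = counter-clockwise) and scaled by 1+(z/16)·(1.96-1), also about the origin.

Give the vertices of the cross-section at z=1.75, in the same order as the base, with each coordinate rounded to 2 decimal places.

Cross-section at z=1.75: (-3.50,6.56) (-4.72,-0.05) (-2.73,-4.30) (-1.69,-4.68) (1.80,-4.77) (6.32,1.24) (1.69,4.68)

t = z/height = 1.75/16 = 0.109375
s = 1 + (scale-1)·z/height = 1 + (1.96-1)·1.75/16 = 1.105000
θ = twist·z/height = -182°·1.75/16 = -19.9063° = -0.347430 rad
cos θ = 0.940251, sin θ = -0.340482 (intermediates below are computed at full precision and shown rounded to 5 d.p.)
v1: (-5,4.5) → rotate → (-3.16909,5.93354) → ×s → (-3.50184,6.55656) → (-3.50,6.56)
v2: (-4,-1.5) → rotate → (-4.27173,-0.04845) → ×s → (-4.72026,-0.05354) → (-4.72,-0.05)
v3: (-1,-4.5) → rotate → (-2.47242,-3.89065) → ×s → (-2.73202,-4.29917) → (-2.73,-4.30)
v4: (0,-4.5) → rotate → (-1.53217,-4.23113) → ×s → (-1.69305,-4.67540) → (-1.69,-4.68)
v5: (3,-3.5) → rotate → (1.62907,-4.31232) → ×s → (1.80012,-4.76512) → (1.80,-4.77)
v6: (5,3) → rotate → (5.72270,1.11834) → ×s → (6.32358,1.23577) → (6.32,1.24)
v7: (0,4.5) → rotate → (1.53217,4.23113) → ×s → (1.69305,4.67540) → (1.69,4.68)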